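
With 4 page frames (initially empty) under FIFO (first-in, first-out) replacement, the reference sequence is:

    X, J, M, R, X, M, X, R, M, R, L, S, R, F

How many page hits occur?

7

X → miss, frames [X]
J → miss, frames [X, J]
M → miss, frames [X, J, M]
R → miss, frames [X, J, M, R]
X → hit
M → hit
X → hit
R → hit
M → hit
R → hit
L → miss, evict X, frames [J, M, R, L]
S → miss, evict J, frames [M, R, L, S]
R → hit
F → miss, evict M, frames [R, L, S, F]
Hits: 7.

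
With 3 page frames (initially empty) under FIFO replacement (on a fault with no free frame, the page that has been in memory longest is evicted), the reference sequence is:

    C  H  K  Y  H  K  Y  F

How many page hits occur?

3

C → fault, frames (C)
H → fault, frames (C H)
K → fault, frames (C H K)
Y → fault, evict C, frames (H K Y)
H → hit
K → hit
Y → hit
F → fault, evict H, frames (K Y F)
Hits: 3.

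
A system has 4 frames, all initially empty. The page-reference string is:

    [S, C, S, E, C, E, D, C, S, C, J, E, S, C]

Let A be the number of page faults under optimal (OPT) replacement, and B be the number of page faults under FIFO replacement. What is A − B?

-2

Under OPT: F F . F . . F . . . F . . . → 5 faults.
Under FIFO: F F . F . . F . . . F . F F → 7 faults.
A − B = 5 − 7 = -2.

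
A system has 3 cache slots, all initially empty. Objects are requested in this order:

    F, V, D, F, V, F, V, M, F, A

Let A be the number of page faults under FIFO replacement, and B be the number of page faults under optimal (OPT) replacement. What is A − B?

1

Under FIFO: F F F . . . . F F F → 6 faults.
Under OPT: F F F . . . . F . F → 5 faults.
A − B = 6 − 5 = 1.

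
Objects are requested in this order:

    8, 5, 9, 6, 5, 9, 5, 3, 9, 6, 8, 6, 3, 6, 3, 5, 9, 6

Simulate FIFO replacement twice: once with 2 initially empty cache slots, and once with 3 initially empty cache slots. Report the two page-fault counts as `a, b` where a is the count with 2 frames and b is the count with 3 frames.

2 frames: F F F F F F . F . F F . F F . F F F → 14 faults.
3 frames: F F F F . . . F . . F . . . . F F F → 9 faults.
9 < 14: adding a frame reduced faults, as is typical.

14, 9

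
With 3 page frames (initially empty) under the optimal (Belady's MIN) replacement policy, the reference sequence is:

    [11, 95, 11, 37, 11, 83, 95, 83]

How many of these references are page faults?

4

11 -> miss, frames [11]
95 -> miss, frames [11, 95]
11 -> hit
37 -> miss, frames [11, 95, 37]
11 -> hit
83 -> miss, evict 37, frames [11, 95, 83]
95 -> hit
83 -> hit
Page faults: 4.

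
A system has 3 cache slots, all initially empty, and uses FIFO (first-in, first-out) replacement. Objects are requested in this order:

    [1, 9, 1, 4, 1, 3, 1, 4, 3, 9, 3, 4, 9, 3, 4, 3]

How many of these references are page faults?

8

1: miss, frames [1]
9: miss, frames [1, 9]
1: hit
4: miss, frames [1, 9, 4]
1: hit
3: miss, evict 1, frames [9, 4, 3]
1: miss, evict 9, frames [4, 3, 1]
4: hit
3: hit
9: miss, evict 4, frames [3, 1, 9]
3: hit
4: miss, evict 3, frames [1, 9, 4]
9: hit
3: miss, evict 1, frames [9, 4, 3]
4: hit
3: hit
Page faults: 8.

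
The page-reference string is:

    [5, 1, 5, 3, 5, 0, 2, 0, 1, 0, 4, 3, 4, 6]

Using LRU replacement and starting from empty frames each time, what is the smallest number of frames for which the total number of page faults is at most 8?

f=1: 14 faults
f=2: 9 faults
f=3: 9 faults
f=4: 9 faults
f=5: 8 faults
f=6: 7 faults
f=7: 7 faults
Smallest f with faults ≤ 8 is 5.

5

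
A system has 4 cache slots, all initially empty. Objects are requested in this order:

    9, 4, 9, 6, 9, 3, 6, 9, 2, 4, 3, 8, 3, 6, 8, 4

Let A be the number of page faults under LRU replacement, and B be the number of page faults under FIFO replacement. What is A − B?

2

Under LRU: F F . F . F . . F F F F . F . . → 9 faults.
Under FIFO: F F . F . F . . F . . F . . . F → 7 faults.
A − B = 9 − 7 = 2.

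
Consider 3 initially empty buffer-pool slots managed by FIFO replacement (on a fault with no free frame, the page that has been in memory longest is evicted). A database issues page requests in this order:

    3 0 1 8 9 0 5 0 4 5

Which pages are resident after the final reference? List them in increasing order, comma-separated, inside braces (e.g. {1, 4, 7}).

3: fault, frames [3]
0: fault, frames [3, 0]
1: fault, frames [3, 0, 1]
8: fault, evict 3, frames [0, 1, 8]
9: fault, evict 0, frames [1, 8, 9]
0: fault, evict 1, frames [8, 9, 0]
5: fault, evict 8, frames [9, 0, 5]
0: hit
4: fault, evict 9, frames [0, 5, 4]
5: hit

{0, 4, 5}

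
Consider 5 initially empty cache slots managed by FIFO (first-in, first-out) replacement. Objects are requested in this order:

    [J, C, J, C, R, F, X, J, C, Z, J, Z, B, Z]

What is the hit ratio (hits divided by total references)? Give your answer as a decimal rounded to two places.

J: miss, frames [J]
C: miss, frames [J, C]
J: hit
C: hit
R: miss, frames [J, C, R]
F: miss, frames [J, C, R, F]
X: miss, frames [J, C, R, F, X]
J: hit
C: hit
Z: miss, evict J, frames [C, R, F, X, Z]
J: miss, evict C, frames [R, F, X, Z, J]
Z: hit
B: miss, evict R, frames [F, X, Z, J, B]
Z: hit
Hits: 6 of 14 references → 6/14 = 0.4286.

0.43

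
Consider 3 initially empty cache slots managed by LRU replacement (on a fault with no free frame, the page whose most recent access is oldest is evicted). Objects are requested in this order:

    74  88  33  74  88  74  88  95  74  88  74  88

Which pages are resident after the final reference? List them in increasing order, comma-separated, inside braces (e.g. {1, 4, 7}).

{74, 88, 95}

74 -> miss, frames (74)
88 -> miss, frames (74 88)
33 -> miss, frames (74 88 33)
74 -> hit
88 -> hit
74 -> hit
88 -> hit
95 -> miss, evict 33, frames (74 88 95)
74 -> hit
88 -> hit
74 -> hit
88 -> hit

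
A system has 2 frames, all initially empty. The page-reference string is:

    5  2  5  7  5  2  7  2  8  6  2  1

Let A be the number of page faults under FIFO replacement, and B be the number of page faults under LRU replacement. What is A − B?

Under FIFO: F F . F F F F . F F F F → 10 faults.
Under LRU: F F . F . F F . F F F F → 9 faults.
A − B = 10 − 9 = 1.

1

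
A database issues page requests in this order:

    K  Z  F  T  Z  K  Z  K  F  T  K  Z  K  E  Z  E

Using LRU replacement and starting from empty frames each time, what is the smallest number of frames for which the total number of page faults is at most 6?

f=1: 16 faults
f=2: 12 faults
f=3: 9 faults
f=4: 5 faults
f=5: 5 faults
Smallest f with faults ≤ 6 is 4.

4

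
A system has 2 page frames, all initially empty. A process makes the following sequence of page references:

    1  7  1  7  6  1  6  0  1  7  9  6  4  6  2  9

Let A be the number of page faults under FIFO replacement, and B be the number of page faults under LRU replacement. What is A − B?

-1

Under FIFO: F F . . F F . F . F F F F . F F → 11 faults.
Under LRU: F F . . F F . F F F F F F . F F → 12 faults.
A − B = 11 − 12 = -1.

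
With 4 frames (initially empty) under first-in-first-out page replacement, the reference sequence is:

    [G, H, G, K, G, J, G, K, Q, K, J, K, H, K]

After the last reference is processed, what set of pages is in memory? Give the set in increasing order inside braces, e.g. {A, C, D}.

G -> fault, frames (G)
H -> fault, frames (G H)
G -> hit
K -> fault, frames (G H K)
G -> hit
J -> fault, frames (G H K J)
G -> hit
K -> hit
Q -> fault, evict G, frames (H K J Q)
K -> hit
J -> hit
K -> hit
H -> hit
K -> hit

{H, J, K, Q}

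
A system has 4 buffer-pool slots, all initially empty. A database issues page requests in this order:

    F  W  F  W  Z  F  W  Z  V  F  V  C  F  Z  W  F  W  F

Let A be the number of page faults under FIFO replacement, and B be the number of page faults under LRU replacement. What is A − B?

Under FIFO: F F . . F . . . F . . F F . F . . . → 7 faults.
Under LRU: F F . . F . . . F . . F . . F . . . → 6 faults.
A − B = 7 − 6 = 1.

1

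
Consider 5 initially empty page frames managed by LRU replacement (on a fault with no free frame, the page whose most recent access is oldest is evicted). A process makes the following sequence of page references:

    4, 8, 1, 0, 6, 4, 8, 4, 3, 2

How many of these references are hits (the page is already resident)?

4: fault, frames (4)
8: fault, frames (4 8)
1: fault, frames (4 8 1)
0: fault, frames (4 8 1 0)
6: fault, frames (4 8 1 0 6)
4: hit
8: hit
4: hit
3: fault, evict 1, frames (0 6 8 4 3)
2: fault, evict 0, frames (6 8 4 3 2)
Hits: 3.

3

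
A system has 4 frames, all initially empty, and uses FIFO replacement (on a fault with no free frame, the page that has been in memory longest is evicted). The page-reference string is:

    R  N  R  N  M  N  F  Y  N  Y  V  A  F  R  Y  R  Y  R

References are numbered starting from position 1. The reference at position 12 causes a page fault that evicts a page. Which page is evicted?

M

pos 1: R: fault, frames (R)
pos 2: N: fault, frames (R N)
pos 3: R: hit
pos 4: N: hit
pos 5: M: fault, frames (R N M)
pos 6: N: hit
pos 7: F: fault, frames (R N M F)
pos 8: Y: fault, evict R, frames (N M F Y)
pos 9: N: hit
pos 10: Y: hit
pos 11: V: fault, evict N, frames (M F Y V)
pos 12: A: fault, evict M, frames (F Y V A)
At position 12, page M is evicted.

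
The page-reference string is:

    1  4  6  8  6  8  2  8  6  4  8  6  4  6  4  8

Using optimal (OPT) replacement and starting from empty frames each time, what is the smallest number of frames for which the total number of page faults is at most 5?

f=1: 16 faults
f=2: 9 faults
f=3: 6 faults
f=4: 5 faults
f=5: 5 faults
Smallest f with faults ≤ 5 is 4.

4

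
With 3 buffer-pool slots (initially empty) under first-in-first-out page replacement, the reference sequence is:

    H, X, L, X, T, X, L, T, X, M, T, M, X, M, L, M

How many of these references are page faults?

H → fault, frames {H}
X → fault, frames {H,X}
L → fault, frames {H,X,L}
X → hit
T → fault, evict H, frames {X,L,T}
X → hit
L → hit
T → hit
X → hit
M → fault, evict X, frames {L,T,M}
T → hit
M → hit
X → fault, evict L, frames {T,M,X}
M → hit
L → fault, evict T, frames {M,X,L}
M → hit
Page faults: 7.

7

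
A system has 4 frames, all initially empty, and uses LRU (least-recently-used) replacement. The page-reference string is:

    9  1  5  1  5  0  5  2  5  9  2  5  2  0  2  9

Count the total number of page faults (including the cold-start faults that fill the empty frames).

6

9: miss, frames [9]
1: miss, frames [9, 1]
5: miss, frames [9, 1, 5]
1: hit
5: hit
0: miss, frames [9, 1, 5, 0]
5: hit
2: miss, evict 9, frames [1, 0, 5, 2]
5: hit
9: miss, evict 1, frames [0, 2, 5, 9]
2: hit
5: hit
2: hit
0: hit
2: hit
9: hit
Page faults: 6.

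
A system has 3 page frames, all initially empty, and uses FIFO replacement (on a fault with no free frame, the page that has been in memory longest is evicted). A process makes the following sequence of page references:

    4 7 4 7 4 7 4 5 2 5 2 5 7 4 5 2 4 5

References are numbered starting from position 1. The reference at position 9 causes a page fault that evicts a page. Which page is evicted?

pos 1: 4 → fault, frames {4}
pos 2: 7 → fault, frames {4,7}
pos 3: 4 → hit
pos 4: 7 → hit
pos 5: 4 → hit
pos 6: 7 → hit
pos 7: 4 → hit
pos 8: 5 → fault, frames {4,7,5}
pos 9: 2 → fault, evict 4, frames {7,5,2}
At position 9, page 4 is evicted.

4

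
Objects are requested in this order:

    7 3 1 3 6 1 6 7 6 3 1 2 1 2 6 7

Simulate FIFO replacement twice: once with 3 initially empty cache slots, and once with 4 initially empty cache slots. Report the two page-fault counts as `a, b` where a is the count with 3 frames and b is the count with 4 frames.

3 frames: F F F . F . . F . F F F . . F F → 10 faults.
4 frames: F F F . F . . . . . . F . . . F → 6 faults.
6 < 10: adding a frame reduced faults, as is typical.

10, 6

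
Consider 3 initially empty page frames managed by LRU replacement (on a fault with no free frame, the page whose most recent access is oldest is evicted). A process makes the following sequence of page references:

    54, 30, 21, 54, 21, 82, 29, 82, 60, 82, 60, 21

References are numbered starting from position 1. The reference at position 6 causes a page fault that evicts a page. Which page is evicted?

30

pos 1: 54 → fault, frames (54)
pos 2: 30 → fault, frames (54 30)
pos 3: 21 → fault, frames (54 30 21)
pos 4: 54 → hit
pos 5: 21 → hit
pos 6: 82 → fault, evict 30, frames (54 21 82)
At position 6, page 30 is evicted.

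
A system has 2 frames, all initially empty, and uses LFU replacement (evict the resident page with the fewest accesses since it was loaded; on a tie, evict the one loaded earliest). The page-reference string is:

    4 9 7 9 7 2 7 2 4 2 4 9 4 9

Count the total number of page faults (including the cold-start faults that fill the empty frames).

10

4: fault, frames (4)
9: fault, frames (4 9)
7: fault, evict 4, frames (9 7)
9: hit
7: hit
2: fault, evict 9, frames (7 2)
7: hit
2: hit
4: fault, evict 2, frames (7 4)
2: fault, evict 4, frames (7 2)
4: fault, evict 2, frames (7 4)
9: fault, evict 4, frames (7 9)
4: fault, evict 9, frames (7 4)
9: fault, evict 4, frames (7 9)
Page faults: 10.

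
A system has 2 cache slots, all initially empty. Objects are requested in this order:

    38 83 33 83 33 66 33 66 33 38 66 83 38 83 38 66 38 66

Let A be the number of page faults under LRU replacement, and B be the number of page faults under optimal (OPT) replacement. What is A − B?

2

Under LRU: F F F . . F . . . F F F F . . F . . → 9 faults.
Under OPT: F F F . . F . . . F . F . . . F . . → 7 faults.
A − B = 9 − 7 = 2.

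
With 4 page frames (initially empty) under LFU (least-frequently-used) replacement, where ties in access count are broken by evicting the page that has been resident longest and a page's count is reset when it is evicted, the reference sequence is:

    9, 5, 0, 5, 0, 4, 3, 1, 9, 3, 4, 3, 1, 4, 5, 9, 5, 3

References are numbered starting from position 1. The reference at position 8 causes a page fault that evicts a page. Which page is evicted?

pos 1: 9 → fault, frames {9}
pos 2: 5 → fault, frames {9,5}
pos 3: 0 → fault, frames {9,5,0}
pos 4: 5 → hit
pos 5: 0 → hit
pos 6: 4 → fault, frames {9,5,0,4}
pos 7: 3 → fault, evict 9, frames {5,0,4,3}
pos 8: 1 → fault, evict 4, frames {5,0,3,1}
At position 8, page 4 is evicted.

4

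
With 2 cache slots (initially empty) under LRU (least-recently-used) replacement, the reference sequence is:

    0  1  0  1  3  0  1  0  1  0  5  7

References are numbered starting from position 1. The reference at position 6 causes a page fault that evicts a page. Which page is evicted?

pos 1: 0 → fault, frames (0)
pos 2: 1 → fault, frames (0 1)
pos 3: 0 → hit
pos 4: 1 → hit
pos 5: 3 → fault, evict 0, frames (1 3)
pos 6: 0 → fault, evict 1, frames (3 0)
At position 6, page 1 is evicted.

1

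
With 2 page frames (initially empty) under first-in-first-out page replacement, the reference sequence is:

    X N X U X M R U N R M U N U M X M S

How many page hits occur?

3

X → miss, frames [X]
N → miss, frames [X, N]
X → hit
U → miss, evict X, frames [N, U]
X → miss, evict N, frames [U, X]
M → miss, evict U, frames [X, M]
R → miss, evict X, frames [M, R]
U → miss, evict M, frames [R, U]
N → miss, evict R, frames [U, N]
R → miss, evict U, frames [N, R]
M → miss, evict N, frames [R, M]
U → miss, evict R, frames [M, U]
N → miss, evict M, frames [U, N]
U → hit
M → miss, evict U, frames [N, M]
X → miss, evict N, frames [M, X]
M → hit
S → miss, evict M, frames [X, S]
Hits: 3.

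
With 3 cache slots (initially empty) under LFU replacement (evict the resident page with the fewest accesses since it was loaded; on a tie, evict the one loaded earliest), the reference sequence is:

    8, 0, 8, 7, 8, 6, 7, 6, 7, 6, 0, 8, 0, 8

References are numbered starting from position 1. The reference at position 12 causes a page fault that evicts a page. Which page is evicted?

0

pos 1: 8 → fault, frames {8}
pos 2: 0 → fault, frames {8,0}
pos 3: 8 → hit
pos 4: 7 → fault, frames {8,0,7}
pos 5: 8 → hit
pos 6: 6 → fault, evict 0, frames {8,7,6}
pos 7: 7 → hit
pos 8: 6 → hit
pos 9: 7 → hit
pos 10: 6 → hit
pos 11: 0 → fault, evict 8, frames {7,6,0}
pos 12: 8 → fault, evict 0, frames {7,6,8}
At position 12, page 0 is evicted.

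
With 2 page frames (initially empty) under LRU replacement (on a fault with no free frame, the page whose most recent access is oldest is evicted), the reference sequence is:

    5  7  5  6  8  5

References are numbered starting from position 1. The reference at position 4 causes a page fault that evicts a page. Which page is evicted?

pos 1: 5 -> fault, frames [5]
pos 2: 7 -> fault, frames [5, 7]
pos 3: 5 -> hit
pos 4: 6 -> fault, evict 7, frames [5, 6]
At position 4, page 7 is evicted.

7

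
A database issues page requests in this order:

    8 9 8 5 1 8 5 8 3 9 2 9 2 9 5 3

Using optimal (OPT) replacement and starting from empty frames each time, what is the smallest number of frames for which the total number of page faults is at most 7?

f=1: 16 faults
f=2: 10 faults
f=3: 8 faults
f=4: 6 faults
f=5: 6 faults
f=6: 6 faults
Smallest f with faults ≤ 7 is 4.

4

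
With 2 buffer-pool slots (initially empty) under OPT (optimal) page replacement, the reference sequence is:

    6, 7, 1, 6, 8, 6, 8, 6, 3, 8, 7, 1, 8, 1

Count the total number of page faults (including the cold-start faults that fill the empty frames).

6: miss, frames [6]
7: miss, frames [6, 7]
1: miss, evict 7, frames [6, 1]
6: hit
8: miss, evict 1, frames [6, 8]
6: hit
8: hit
6: hit
3: miss, evict 6, frames [8, 3]
8: hit
7: miss, evict 3, frames [8, 7]
1: miss, evict 7, frames [8, 1]
8: hit
1: hit
Page faults: 7.

7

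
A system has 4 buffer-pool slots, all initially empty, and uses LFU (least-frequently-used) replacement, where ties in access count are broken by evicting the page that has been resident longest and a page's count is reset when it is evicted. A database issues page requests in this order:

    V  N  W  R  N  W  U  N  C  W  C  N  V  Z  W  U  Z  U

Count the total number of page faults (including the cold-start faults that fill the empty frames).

11

V → fault, frames [V]
N → fault, frames [V, N]
W → fault, frames [V, N, W]
R → fault, frames [V, N, W, R]
N → hit
W → hit
U → fault, evict V, frames [N, W, R, U]
N → hit
C → fault, evict R, frames [N, W, U, C]
W → hit
C → hit
N → hit
V → fault, evict U, frames [N, W, C, V]
Z → fault, evict V, frames [N, W, C, Z]
W → hit
U → fault, evict Z, frames [N, W, C, U]
Z → fault, evict U, frames [N, W, C, Z]
U → fault, evict Z, frames [N, W, C, U]
Page faults: 11.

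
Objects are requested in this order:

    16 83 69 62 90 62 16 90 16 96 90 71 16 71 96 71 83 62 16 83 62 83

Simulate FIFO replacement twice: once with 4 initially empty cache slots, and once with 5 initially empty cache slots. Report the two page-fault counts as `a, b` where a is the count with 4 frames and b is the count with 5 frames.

4 frames: F F F F F . F . . F . F . . . . F F F . . . → 11 faults.
5 frames: F F F F F . . . . F . F F . . . F F . . . . → 10 faults.
10 < 11: adding a frame reduced faults, as is typical.

11, 10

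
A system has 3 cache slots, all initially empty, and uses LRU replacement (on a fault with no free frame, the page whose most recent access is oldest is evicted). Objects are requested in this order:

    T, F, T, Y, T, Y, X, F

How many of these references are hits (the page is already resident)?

T → fault, frames (T)
F → fault, frames (T F)
T → hit
Y → fault, frames (F T Y)
T → hit
Y → hit
X → fault, evict F, frames (T Y X)
F → fault, evict T, frames (Y X F)
Hits: 3.

3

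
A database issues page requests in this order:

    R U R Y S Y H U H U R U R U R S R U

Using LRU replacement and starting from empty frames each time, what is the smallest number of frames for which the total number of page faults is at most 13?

f=1: 18 faults
f=2: 9 faults
f=3: 8 faults
f=4: 8 faults
f=5: 5 faults
Smallest f with faults ≤ 13 is 2.

2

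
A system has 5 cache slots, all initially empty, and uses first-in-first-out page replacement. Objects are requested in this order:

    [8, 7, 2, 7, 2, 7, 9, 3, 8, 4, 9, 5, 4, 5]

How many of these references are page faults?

8: fault, frames (8)
7: fault, frames (8 7)
2: fault, frames (8 7 2)
7: hit
2: hit
7: hit
9: fault, frames (8 7 2 9)
3: fault, frames (8 7 2 9 3)
8: hit
4: fault, evict 8, frames (7 2 9 3 4)
9: hit
5: fault, evict 7, frames (2 9 3 4 5)
4: hit
5: hit
Page faults: 7.

7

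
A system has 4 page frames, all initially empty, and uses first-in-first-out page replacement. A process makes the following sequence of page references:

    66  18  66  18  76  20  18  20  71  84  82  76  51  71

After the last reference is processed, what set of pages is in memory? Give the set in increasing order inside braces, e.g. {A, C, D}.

66: fault, frames {66}
18: fault, frames {66,18}
66: hit
18: hit
76: fault, frames {66,18,76}
20: fault, frames {66,18,76,20}
18: hit
20: hit
71: fault, evict 66, frames {18,76,20,71}
84: fault, evict 18, frames {76,20,71,84}
82: fault, evict 76, frames {20,71,84,82}
76: fault, evict 20, frames {71,84,82,76}
51: fault, evict 71, frames {84,82,76,51}
71: fault, evict 84, frames {82,76,51,71}

{51, 71, 76, 82}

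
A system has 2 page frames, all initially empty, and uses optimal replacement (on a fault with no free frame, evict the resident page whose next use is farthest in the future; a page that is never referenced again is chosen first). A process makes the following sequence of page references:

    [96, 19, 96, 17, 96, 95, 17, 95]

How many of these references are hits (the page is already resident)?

96: miss, frames {96}
19: miss, frames {96,19}
96: hit
17: miss, evict 19, frames {96,17}
96: hit
95: miss, evict 96, frames {17,95}
17: hit
95: hit
Hits: 4.

4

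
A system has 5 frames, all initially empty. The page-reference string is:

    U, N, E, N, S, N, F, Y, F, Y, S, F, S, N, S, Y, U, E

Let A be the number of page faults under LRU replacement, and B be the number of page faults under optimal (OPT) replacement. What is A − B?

1

Under LRU: F F F . F . F F . . . . . . . . F F → 8 faults.
Under OPT: F F F . F . F F . . . . . . . . . F → 7 faults.
A − B = 8 − 7 = 1.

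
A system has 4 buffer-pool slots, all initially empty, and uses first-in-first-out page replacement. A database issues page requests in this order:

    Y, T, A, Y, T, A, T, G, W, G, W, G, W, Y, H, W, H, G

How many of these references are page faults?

7

Y -> fault, frames (Y)
T -> fault, frames (Y T)
A -> fault, frames (Y T A)
Y -> hit
T -> hit
A -> hit
T -> hit
G -> fault, frames (Y T A G)
W -> fault, evict Y, frames (T A G W)
G -> hit
W -> hit
G -> hit
W -> hit
Y -> fault, evict T, frames (A G W Y)
H -> fault, evict A, frames (G W Y H)
W -> hit
H -> hit
G -> hit
Page faults: 7.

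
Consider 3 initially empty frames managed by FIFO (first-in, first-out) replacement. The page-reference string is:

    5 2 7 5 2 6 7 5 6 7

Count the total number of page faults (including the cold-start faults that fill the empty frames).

5 → fault, frames (5)
2 → fault, frames (5 2)
7 → fault, frames (5 2 7)
5 → hit
2 → hit
6 → fault, evict 5, frames (2 7 6)
7 → hit
5 → fault, evict 2, frames (7 6 5)
6 → hit
7 → hit
Page faults: 5.

5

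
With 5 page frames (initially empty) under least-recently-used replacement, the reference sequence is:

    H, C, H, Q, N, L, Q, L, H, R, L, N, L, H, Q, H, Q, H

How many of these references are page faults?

6

H → miss, frames (H)
C → miss, frames (H C)
H → hit
Q → miss, frames (C H Q)
N → miss, frames (C H Q N)
L → miss, frames (C H Q N L)
Q → hit
L → hit
H → hit
R → miss, evict C, frames (N Q L H R)
L → hit
N → hit
L → hit
H → hit
Q → hit
H → hit
Q → hit
H → hit
Page faults: 6.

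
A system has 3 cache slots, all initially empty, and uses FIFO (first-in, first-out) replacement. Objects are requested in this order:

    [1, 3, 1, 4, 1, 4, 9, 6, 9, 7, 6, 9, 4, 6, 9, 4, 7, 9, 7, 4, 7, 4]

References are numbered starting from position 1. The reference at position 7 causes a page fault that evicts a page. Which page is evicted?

1

pos 1: 1: miss, frames (1)
pos 2: 3: miss, frames (1 3)
pos 3: 1: hit
pos 4: 4: miss, frames (1 3 4)
pos 5: 1: hit
pos 6: 4: hit
pos 7: 9: miss, evict 1, frames (3 4 9)
At position 7, page 1 is evicted.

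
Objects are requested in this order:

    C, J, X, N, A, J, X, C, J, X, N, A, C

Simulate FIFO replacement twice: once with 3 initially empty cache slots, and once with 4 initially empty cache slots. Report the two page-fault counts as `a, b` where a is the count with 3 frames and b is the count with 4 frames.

3 frames: F F F F F F F F . . F F . → 10 faults.
4 frames: F F F F F . . F F F F F F → 11 faults.
11 > 10: adding a frame increased faults — Belady's anomaly.

10, 11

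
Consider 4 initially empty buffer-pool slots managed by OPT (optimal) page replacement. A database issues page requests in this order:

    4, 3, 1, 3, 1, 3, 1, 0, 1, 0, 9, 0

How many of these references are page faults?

4 → fault, frames {4}
3 → fault, frames {4,3}
1 → fault, frames {4,3,1}
3 → hit
1 → hit
3 → hit
1 → hit
0 → fault, frames {4,3,1,0}
1 → hit
0 → hit
9 → fault, evict 1, frames {4,3,0,9}
0 → hit
Page faults: 5.

5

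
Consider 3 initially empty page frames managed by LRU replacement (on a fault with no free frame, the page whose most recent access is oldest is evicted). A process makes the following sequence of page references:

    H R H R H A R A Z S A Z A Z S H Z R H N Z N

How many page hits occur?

H → miss, frames {H}
R → miss, frames {H,R}
H → hit
R → hit
H → hit
A → miss, frames {R,H,A}
R → hit
A → hit
Z → miss, evict H, frames {R,A,Z}
S → miss, evict R, frames {A,Z,S}
A → hit
Z → hit
A → hit
Z → hit
S → hit
H → miss, evict A, frames {Z,S,H}
Z → hit
R → miss, evict S, frames {H,Z,R}
H → hit
N → miss, evict Z, frames {R,H,N}
Z → miss, evict R, frames {H,N,Z}
N → hit
Hits: 13.

13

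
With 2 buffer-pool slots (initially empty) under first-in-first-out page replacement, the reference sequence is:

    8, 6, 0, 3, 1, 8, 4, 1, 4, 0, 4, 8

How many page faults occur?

8 -> fault, frames [8]
6 -> fault, frames [8, 6]
0 -> fault, evict 8, frames [6, 0]
3 -> fault, evict 6, frames [0, 3]
1 -> fault, evict 0, frames [3, 1]
8 -> fault, evict 3, frames [1, 8]
4 -> fault, evict 1, frames [8, 4]
1 -> fault, evict 8, frames [4, 1]
4 -> hit
0 -> fault, evict 4, frames [1, 0]
4 -> fault, evict 1, frames [0, 4]
8 -> fault, evict 0, frames [4, 8]
Page faults: 11.

11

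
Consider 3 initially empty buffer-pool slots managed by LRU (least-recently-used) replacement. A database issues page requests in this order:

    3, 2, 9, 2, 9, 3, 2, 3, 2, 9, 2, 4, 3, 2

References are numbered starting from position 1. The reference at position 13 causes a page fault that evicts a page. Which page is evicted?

pos 1: 3 -> miss, frames [3]
pos 2: 2 -> miss, frames [3, 2]
pos 3: 9 -> miss, frames [3, 2, 9]
pos 4: 2 -> hit
pos 5: 9 -> hit
pos 6: 3 -> hit
pos 7: 2 -> hit
pos 8: 3 -> hit
pos 9: 2 -> hit
pos 10: 9 -> hit
pos 11: 2 -> hit
pos 12: 4 -> miss, evict 3, frames [9, 2, 4]
pos 13: 3 -> miss, evict 9, frames [2, 4, 3]
At position 13, page 9 is evicted.

9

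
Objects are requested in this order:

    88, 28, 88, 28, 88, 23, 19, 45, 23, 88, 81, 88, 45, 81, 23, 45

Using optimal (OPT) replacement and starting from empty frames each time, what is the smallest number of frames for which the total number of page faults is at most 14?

2

f=1: 16 faults
f=2: 9 faults
f=3: 7 faults
f=4: 6 faults
f=5: 6 faults
f=6: 6 faults
Smallest f with faults ≤ 14 is 2.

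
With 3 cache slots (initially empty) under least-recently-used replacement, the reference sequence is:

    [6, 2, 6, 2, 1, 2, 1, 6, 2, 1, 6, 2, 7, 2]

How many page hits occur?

10

6 -> fault, frames {6}
2 -> fault, frames {6,2}
6 -> hit
2 -> hit
1 -> fault, frames {6,2,1}
2 -> hit
1 -> hit
6 -> hit
2 -> hit
1 -> hit
6 -> hit
2 -> hit
7 -> fault, evict 1, frames {6,2,7}
2 -> hit
Hits: 10.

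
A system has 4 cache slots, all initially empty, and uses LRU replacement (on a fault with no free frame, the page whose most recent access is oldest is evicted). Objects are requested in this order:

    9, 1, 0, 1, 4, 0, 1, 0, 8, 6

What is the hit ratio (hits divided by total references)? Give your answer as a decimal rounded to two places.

9 → miss, frames {9}
1 → miss, frames {9,1}
0 → miss, frames {9,1,0}
1 → hit
4 → miss, frames {9,0,1,4}
0 → hit
1 → hit
0 → hit
8 → miss, evict 9, frames {4,1,0,8}
6 → miss, evict 4, frames {1,0,8,6}
Hits: 4 of 10 references → 4/10 = 0.4000.

0.40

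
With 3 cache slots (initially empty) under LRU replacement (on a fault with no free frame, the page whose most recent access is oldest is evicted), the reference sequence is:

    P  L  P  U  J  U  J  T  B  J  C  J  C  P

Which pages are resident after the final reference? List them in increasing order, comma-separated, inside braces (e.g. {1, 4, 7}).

P -> miss, frames {P}
L -> miss, frames {P,L}
P -> hit
U -> miss, frames {L,P,U}
J -> miss, evict L, frames {P,U,J}
U -> hit
J -> hit
T -> miss, evict P, frames {U,J,T}
B -> miss, evict U, frames {J,T,B}
J -> hit
C -> miss, evict T, frames {B,J,C}
J -> hit
C -> hit
P -> miss, evict B, frames {J,C,P}

{C, J, P}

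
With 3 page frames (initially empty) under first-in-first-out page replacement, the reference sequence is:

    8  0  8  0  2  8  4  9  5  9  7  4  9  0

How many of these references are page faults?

10

8 → fault, frames {8}
0 → fault, frames {8,0}
8 → hit
0 → hit
2 → fault, frames {8,0,2}
8 → hit
4 → fault, evict 8, frames {0,2,4}
9 → fault, evict 0, frames {2,4,9}
5 → fault, evict 2, frames {4,9,5}
9 → hit
7 → fault, evict 4, frames {9,5,7}
4 → fault, evict 9, frames {5,7,4}
9 → fault, evict 5, frames {7,4,9}
0 → fault, evict 7, frames {4,9,0}
Page faults: 10.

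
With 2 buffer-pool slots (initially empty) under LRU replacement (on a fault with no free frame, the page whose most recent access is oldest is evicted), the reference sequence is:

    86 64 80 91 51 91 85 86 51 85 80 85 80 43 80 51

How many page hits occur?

4

86: fault, frames (86)
64: fault, frames (86 64)
80: fault, evict 86, frames (64 80)
91: fault, evict 64, frames (80 91)
51: fault, evict 80, frames (91 51)
91: hit
85: fault, evict 51, frames (91 85)
86: fault, evict 91, frames (85 86)
51: fault, evict 85, frames (86 51)
85: fault, evict 86, frames (51 85)
80: fault, evict 51, frames (85 80)
85: hit
80: hit
43: fault, evict 85, frames (80 43)
80: hit
51: fault, evict 43, frames (80 51)
Hits: 4.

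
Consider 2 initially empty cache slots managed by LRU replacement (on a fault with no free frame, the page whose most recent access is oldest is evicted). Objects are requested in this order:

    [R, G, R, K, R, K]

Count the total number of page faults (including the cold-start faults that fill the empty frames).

R → miss, frames (R)
G → miss, frames (R G)
R → hit
K → miss, evict G, frames (R K)
R → hit
K → hit
Page faults: 3.

3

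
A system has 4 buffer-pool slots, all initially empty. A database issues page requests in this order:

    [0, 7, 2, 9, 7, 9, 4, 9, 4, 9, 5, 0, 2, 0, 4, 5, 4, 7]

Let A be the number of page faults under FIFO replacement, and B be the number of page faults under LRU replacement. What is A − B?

Under FIFO: F F F F . . F . . . F F F . . . . F → 9 faults.
Under LRU: F F F F . . F . . . F F F . F . . F → 10 faults.
A − B = 9 − 10 = -1.

-1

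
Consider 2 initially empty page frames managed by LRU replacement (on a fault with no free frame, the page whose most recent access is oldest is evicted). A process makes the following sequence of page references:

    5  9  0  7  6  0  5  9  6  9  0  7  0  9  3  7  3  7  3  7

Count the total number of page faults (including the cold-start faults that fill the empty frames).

14

5 → fault, frames (5)
9 → fault, frames (5 9)
0 → fault, evict 5, frames (9 0)
7 → fault, evict 9, frames (0 7)
6 → fault, evict 0, frames (7 6)
0 → fault, evict 7, frames (6 0)
5 → fault, evict 6, frames (0 5)
9 → fault, evict 0, frames (5 9)
6 → fault, evict 5, frames (9 6)
9 → hit
0 → fault, evict 6, frames (9 0)
7 → fault, evict 9, frames (0 7)
0 → hit
9 → fault, evict 7, frames (0 9)
3 → fault, evict 0, frames (9 3)
7 → fault, evict 9, frames (3 7)
3 → hit
7 → hit
3 → hit
7 → hit
Page faults: 14.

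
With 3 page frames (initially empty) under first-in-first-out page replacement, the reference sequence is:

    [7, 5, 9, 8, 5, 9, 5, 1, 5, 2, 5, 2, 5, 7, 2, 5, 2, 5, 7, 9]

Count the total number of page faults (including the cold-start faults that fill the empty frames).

7: miss, frames [7]
5: miss, frames [7, 5]
9: miss, frames [7, 5, 9]
8: miss, evict 7, frames [5, 9, 8]
5: hit
9: hit
5: hit
1: miss, evict 5, frames [9, 8, 1]
5: miss, evict 9, frames [8, 1, 5]
2: miss, evict 8, frames [1, 5, 2]
5: hit
2: hit
5: hit
7: miss, evict 1, frames [5, 2, 7]
2: hit
5: hit
2: hit
5: hit
7: hit
9: miss, evict 5, frames [2, 7, 9]
Page faults: 9.

9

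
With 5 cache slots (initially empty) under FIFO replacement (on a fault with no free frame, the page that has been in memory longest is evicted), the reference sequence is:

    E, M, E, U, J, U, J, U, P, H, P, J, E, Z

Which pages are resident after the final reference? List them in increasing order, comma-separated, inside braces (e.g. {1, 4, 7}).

{E, H, J, P, Z}

E → miss, frames [E]
M → miss, frames [E, M]
E → hit
U → miss, frames [E, M, U]
J → miss, frames [E, M, U, J]
U → hit
J → hit
U → hit
P → miss, frames [E, M, U, J, P]
H → miss, evict E, frames [M, U, J, P, H]
P → hit
J → hit
E → miss, evict M, frames [U, J, P, H, E]
Z → miss, evict U, frames [J, P, H, E, Z]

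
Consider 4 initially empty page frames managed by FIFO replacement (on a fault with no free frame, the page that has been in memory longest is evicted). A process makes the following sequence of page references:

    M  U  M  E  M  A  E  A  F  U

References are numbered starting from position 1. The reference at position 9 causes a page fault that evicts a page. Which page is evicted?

M

pos 1: M → fault, frames (M)
pos 2: U → fault, frames (M U)
pos 3: M → hit
pos 4: E → fault, frames (M U E)
pos 5: M → hit
pos 6: A → fault, frames (M U E A)
pos 7: E → hit
pos 8: A → hit
pos 9: F → fault, evict M, frames (U E A F)
At position 9, page M is evicted.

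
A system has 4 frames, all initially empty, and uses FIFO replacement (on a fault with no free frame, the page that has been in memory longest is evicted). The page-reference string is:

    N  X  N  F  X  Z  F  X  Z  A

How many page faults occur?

N: fault, frames (N)
X: fault, frames (N X)
N: hit
F: fault, frames (N X F)
X: hit
Z: fault, frames (N X F Z)
F: hit
X: hit
Z: hit
A: fault, evict N, frames (X F Z A)
Page faults: 5.

5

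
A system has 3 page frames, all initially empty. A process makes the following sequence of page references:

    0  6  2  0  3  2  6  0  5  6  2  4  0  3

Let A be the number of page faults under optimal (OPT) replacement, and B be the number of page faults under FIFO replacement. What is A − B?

Under OPT: F F F . F . . F F . . F F F → 9 faults.
Under FIFO: F F F . F . . F F F F F F F → 11 faults.
A − B = 9 − 11 = -2.

-2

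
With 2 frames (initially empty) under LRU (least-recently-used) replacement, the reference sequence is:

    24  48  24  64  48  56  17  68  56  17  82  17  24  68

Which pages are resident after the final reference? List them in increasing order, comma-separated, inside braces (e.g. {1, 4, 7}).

{24, 68}

24 -> fault, frames (24)
48 -> fault, frames (24 48)
24 -> hit
64 -> fault, evict 48, frames (24 64)
48 -> fault, evict 24, frames (64 48)
56 -> fault, evict 64, frames (48 56)
17 -> fault, evict 48, frames (56 17)
68 -> fault, evict 56, frames (17 68)
56 -> fault, evict 17, frames (68 56)
17 -> fault, evict 68, frames (56 17)
82 -> fault, evict 56, frames (17 82)
17 -> hit
24 -> fault, evict 82, frames (17 24)
68 -> fault, evict 17, frames (24 68)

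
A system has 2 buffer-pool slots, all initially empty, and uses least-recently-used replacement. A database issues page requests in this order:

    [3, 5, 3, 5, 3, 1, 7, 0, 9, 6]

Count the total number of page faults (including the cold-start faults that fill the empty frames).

3: fault, frames {3}
5: fault, frames {3,5}
3: hit
5: hit
3: hit
1: fault, evict 5, frames {3,1}
7: fault, evict 3, frames {1,7}
0: fault, evict 1, frames {7,0}
9: fault, evict 7, frames {0,9}
6: fault, evict 0, frames {9,6}
Page faults: 7.

7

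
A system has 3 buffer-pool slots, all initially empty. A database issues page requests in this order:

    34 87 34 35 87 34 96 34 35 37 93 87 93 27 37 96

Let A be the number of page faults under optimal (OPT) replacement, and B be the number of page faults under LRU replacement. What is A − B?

-2

Under OPT: F F . F . . F . . F F F . F . F → 9 faults.
Under LRU: F F . F . . F . F F F F . F F F → 11 faults.
A − B = 9 − 11 = -2.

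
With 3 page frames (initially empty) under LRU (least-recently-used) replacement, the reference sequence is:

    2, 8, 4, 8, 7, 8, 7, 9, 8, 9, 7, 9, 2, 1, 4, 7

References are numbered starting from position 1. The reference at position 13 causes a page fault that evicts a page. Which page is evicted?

pos 1: 2 → miss, frames {2}
pos 2: 8 → miss, frames {2,8}
pos 3: 4 → miss, frames {2,8,4}
pos 4: 8 → hit
pos 5: 7 → miss, evict 2, frames {4,8,7}
pos 6: 8 → hit
pos 7: 7 → hit
pos 8: 9 → miss, evict 4, frames {8,7,9}
pos 9: 8 → hit
pos 10: 9 → hit
pos 11: 7 → hit
pos 12: 9 → hit
pos 13: 2 → miss, evict 8, frames {7,9,2}
At position 13, page 8 is evicted.

8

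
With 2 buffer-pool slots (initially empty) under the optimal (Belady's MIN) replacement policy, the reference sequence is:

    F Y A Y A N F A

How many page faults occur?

F → miss, frames (F)
Y → miss, frames (F Y)
A → miss, evict F, frames (Y A)
Y → hit
A → hit
N → miss, evict Y, frames (A N)
F → miss, evict N, frames (A F)
A → hit
Page faults: 5.

5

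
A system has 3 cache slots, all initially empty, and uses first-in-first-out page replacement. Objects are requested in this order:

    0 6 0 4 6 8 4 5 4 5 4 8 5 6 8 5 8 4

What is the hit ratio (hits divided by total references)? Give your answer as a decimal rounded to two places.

0.61

0: miss, frames [0]
6: miss, frames [0, 6]
0: hit
4: miss, frames [0, 6, 4]
6: hit
8: miss, evict 0, frames [6, 4, 8]
4: hit
5: miss, evict 6, frames [4, 8, 5]
4: hit
5: hit
4: hit
8: hit
5: hit
6: miss, evict 4, frames [8, 5, 6]
8: hit
5: hit
8: hit
4: miss, evict 8, frames [5, 6, 4]
Hits: 11 of 18 references → 11/18 = 0.6111.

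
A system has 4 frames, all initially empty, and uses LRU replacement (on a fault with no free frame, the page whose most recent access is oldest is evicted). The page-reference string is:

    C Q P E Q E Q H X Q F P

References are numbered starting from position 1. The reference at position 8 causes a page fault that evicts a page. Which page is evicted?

pos 1: C -> fault, frames [C]
pos 2: Q -> fault, frames [C, Q]
pos 3: P -> fault, frames [C, Q, P]
pos 4: E -> fault, frames [C, Q, P, E]
pos 5: Q -> hit
pos 6: E -> hit
pos 7: Q -> hit
pos 8: H -> fault, evict C, frames [P, E, Q, H]
At position 8, page C is evicted.

C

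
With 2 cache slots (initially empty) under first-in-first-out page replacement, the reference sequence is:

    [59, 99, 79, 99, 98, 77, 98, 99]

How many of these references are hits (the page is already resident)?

59: fault, frames [59]
99: fault, frames [59, 99]
79: fault, evict 59, frames [99, 79]
99: hit
98: fault, evict 99, frames [79, 98]
77: fault, evict 79, frames [98, 77]
98: hit
99: fault, evict 98, frames [77, 99]
Hits: 2.

2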